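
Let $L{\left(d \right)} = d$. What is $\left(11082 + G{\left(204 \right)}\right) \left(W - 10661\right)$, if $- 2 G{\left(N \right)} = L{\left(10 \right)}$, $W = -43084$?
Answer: $-595333365$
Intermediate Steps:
$G{\left(N \right)} = -5$ ($G{\left(N \right)} = \left(- \frac{1}{2}\right) 10 = -5$)
$\left(11082 + G{\left(204 \right)}\right) \left(W - 10661\right) = \left(11082 - 5\right) \left(-43084 - 10661\right) = 11077 \left(-53745\right) = -595333365$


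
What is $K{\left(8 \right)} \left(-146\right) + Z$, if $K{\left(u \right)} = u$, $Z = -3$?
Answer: $-1171$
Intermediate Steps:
$K{\left(8 \right)} \left(-146\right) + Z = 8 \left(-146\right) - 3 = -1168 - 3 = -1171$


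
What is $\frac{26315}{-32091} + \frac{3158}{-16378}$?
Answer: $- \frac{14008696}{13831221} \approx -1.0128$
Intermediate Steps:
$\frac{26315}{-32091} + \frac{3158}{-16378} = 26315 \left(- \frac{1}{32091}\right) + 3158 \left(- \frac{1}{16378}\right) = - \frac{1385}{1689} - \frac{1579}{8189} = - \frac{14008696}{13831221}$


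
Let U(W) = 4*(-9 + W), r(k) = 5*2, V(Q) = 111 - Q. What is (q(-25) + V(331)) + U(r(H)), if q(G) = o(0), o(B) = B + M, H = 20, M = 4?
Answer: -212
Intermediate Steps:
r(k) = 10
o(B) = 4 + B (o(B) = B + 4 = 4 + B)
U(W) = -36 + 4*W
q(G) = 4 (q(G) = 4 + 0 = 4)
(q(-25) + V(331)) + U(r(H)) = (4 + (111 - 1*331)) + (-36 + 4*10) = (4 + (111 - 331)) + (-36 + 40) = (4 - 220) + 4 = -216 + 4 = -212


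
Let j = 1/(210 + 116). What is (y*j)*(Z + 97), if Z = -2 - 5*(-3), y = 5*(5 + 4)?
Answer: 2475/163 ≈ 15.184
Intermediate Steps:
y = 45 (y = 5*9 = 45)
Z = 13 (Z = -2 + 15 = 13)
j = 1/326 ≈ 0.0030675
(y*j)*(Z + 97) = (45*(1/326))*(13 + 97) = (45/326)*110 = 2475/163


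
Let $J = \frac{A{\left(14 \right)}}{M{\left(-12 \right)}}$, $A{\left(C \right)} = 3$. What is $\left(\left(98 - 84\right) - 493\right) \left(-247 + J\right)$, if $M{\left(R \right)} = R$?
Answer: $\frac{473731}{4} \approx 1.1843 \cdot 10^{5}$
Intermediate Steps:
$J = - \frac{1}{4}$ ($J = \frac{3}{-12} = 3 \left(- \frac{1}{12}\right) = - \frac{1}{4} \approx -0.25$)
$\left(\left(98 - 84\right) - 493\right) \left(-247 + J\right) = \left(\left(98 - 84\right) - 493\right) \left(-247 - \frac{1}{4}\right) = \left(14 - 493\right) \left(- \frac{989}{4}\right) = \left(-479\right) \left(- \frac{989}{4}\right) = \frac{473731}{4}$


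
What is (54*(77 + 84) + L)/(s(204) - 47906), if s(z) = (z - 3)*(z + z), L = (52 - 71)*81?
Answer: 7155/34102 ≈ 0.20981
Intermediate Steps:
L = -1539 (L = -19*81 = -1539)
s(z) = 2*z*(-3 + z) (s(z) = (-3 + z)*(2*z) = 2*z*(-3 + z))
(54*(77 + 84) + L)/(s(204) - 47906) = (54*(77 + 84) - 1539)/(2*204*(-3 + 204) - 47906) = (54*161 - 1539)/(2*204*201 - 47906) = (8694 - 1539)/(82008 - 47906) = 7155/34102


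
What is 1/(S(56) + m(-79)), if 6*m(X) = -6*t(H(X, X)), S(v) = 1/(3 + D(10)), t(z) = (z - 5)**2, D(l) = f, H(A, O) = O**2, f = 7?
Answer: -10/388876959 ≈ -2.5715e-8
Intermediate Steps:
D(l) = 7
t(z) = (-5 + z)**2
S(v) = 1/10 (S(v) = 1/(3 + 7) = 1/10)
m(X) = -(-5 + X**2)**2 (m(X) = (-6*(-5 + X**2)**2)/6 = -(-5 + X**2)**2)
1/(S(56) + m(-79)) = 1/(1/10 - (-5 + (-79)**2)**2) = 1/(1/10 - (-5 + 6241)**2) = 1/(1/10 - 1*6236**2) = 1/(1/10 - 1*38887696) = 1/(1/10 - 38887696) = 1/(-388876959/10) = -10/388876959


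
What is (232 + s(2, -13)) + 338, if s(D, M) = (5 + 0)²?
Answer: 595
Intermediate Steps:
s(D, M) = 25 (s(D, M) = 5² = 25)
(232 + s(2, -13)) + 338 = (232 + 25) + 338 = 257 + 338 = 595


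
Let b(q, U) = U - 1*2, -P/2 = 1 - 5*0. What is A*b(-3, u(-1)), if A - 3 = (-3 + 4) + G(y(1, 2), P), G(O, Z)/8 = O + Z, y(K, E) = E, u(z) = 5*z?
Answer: -28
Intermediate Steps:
P = -2 (P = -2*(1 - 5*0) = -2*(1 + 0) = -2*1 = -2)
G(O, Z) = 8*O + 8*Z (G(O, Z) = 8*(O + Z) = 8*O + 8*Z)
b(q, U) = -2 + U (b(q, U) = U - 2 = -2 + U)
A = 4 (A = 3 + ((-3 + 4) + (8*2 + 8*(-2))) = 3 + (1 + (16 - 16)) = 3 + (1 + 0) = 3 + 1 = 4)
A*b(-3, u(-1)) = 4*(-2 + 5*(-1)) = 4*(-2 - 5) = 4*(-7) = -28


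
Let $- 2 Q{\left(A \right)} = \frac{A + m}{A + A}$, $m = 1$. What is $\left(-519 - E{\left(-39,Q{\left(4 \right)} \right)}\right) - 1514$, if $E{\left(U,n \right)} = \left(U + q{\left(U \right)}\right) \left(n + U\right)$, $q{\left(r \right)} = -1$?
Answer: $- \frac{7211}{2} \approx -3605.5$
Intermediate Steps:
$Q{\left(A \right)} = - \frac{1 + A}{4 A}$ ($Q{\left(A \right)} = - \frac{\left(A + 1\right) \frac{1}{A + A}}{2} = - \frac{\left(1 + A\right) \frac{1}{2 A}}{2} = - \frac{\frac{1}{2} \frac{1}{A} \left(1 + A\right)}{2} = - \frac{1 + A}{4 A}$)
$E{\left(U,n \right)} = \left(-1 + U\right) \left(U + n\right)$ ($E{\left(U,n \right)} = \left(U - 1\right) \left(n + U\right) = \left(-1 + U\right) \left(U + n\right)$)
$\left(-519 - E{\left(-39,Q{\left(4 \right)} \right)}\right) - 1514 = \left(-519 - \left(\left(-39\right)^{2} - -39 - \frac{-1 - 4}{4 \cdot 4} - 39 \frac{-1 - 4}{4 \cdot 4}\right)\right) - 1514 = \left(-519 - \left(1521 + 39 - \frac{1}{4} \cdot \frac{1}{4} \left(-1 - 4\right) - 39 \cdot \frac{1}{4} \cdot \frac{1}{4} \left(-1 - 4\right)\right)\right) - 1514 = \left(-519 - \left(1521 + 39 - \frac{1}{4} \cdot \frac{1}{4} \left(-5\right) - 39 \cdot \frac{1}{4} \cdot \frac{1}{4} \left(-5\right)\right)\right) - 1514 = \left(-519 - \left(1521 + 39 - - \frac{5}{16} - - \frac{195}{16}\right)\right) - 1514 = \left(-519 - \left(1521 + 39 + \frac{5}{16} + \frac{195}{16}\right)\right) - 1514 = \left(-519 - \frac{3145}{2}\right) - 1514 = - \frac{4183}{2} - 1514 = - \frac{7211}{2}$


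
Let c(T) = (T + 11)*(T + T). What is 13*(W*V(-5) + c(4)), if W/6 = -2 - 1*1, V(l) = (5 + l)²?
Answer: 1560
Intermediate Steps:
c(T) = 2*T*(11 + T) (c(T) = (11 + T)*(2*T) = 2*T*(11 + T))
W = -18 (W = 6*(-2 - 1*1) = 6*(-2 - 1) = 6*(-3) = -18)
13*(W*V(-5) + c(4)) = 13*(-18*(5 - 5)² + 2*4*(11 + 4)) = 13*(-18*0² + 2*4*15) = 13*(-18*0 + 120) = 13*(0 + 120) = 13*120 = 1560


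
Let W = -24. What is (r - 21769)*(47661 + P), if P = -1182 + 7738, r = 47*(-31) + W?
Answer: -1260545250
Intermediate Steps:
r = -1481 (r = 47*(-31) - 24 = -1457 - 24 = -1481)
P = 6556
(r - 21769)*(47661 + P) = (-1481 - 21769)*(47661 + 6556) = -23250*54217 = -1260545250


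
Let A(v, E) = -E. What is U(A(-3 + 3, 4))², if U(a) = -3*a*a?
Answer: 2304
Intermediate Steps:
U(a) = -3*a²
U(A(-3 + 3, 4))² = (-3*(-1*4)²)² = (-3*(-4)²)² = (-3*16)² = (-48)² = 2304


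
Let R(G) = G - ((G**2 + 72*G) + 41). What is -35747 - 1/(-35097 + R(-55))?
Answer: -1224620725/34258 ≈ -35747.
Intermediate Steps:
R(G) = -41 - G**2 - 71*G (R(G) = G - (41 + G**2 + 72*G) = G + (-41 - G**2 - 72*G) = -41 - G**2 - 71*G)
-35747 - 1/(-35097 + R(-55)) = -35747 - 1/(-35097 + (-41 - 1*(-55)**2 - 71*(-55))) = -35747 - 1/(-35097 + (-41 - 1*3025 + 3905)) = -35747 - 1/(-35097 + (-41 - 3025 + 3905)) = -35747 - 1/(-35097 + 839) = -35747 - 1/(-34258) = -35747 - 1*(-1/34258) = -35747 + 1/34258 = -1224620725/34258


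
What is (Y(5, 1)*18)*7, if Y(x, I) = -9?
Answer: -1134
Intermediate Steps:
(Y(5, 1)*18)*7 = -9*18*7 = -162*7 = -1134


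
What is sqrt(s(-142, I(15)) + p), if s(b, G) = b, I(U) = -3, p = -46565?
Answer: I*sqrt(46707) ≈ 216.12*I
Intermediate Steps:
sqrt(s(-142, I(15)) + p) = sqrt(-142 - 46565) = sqrt(-46707) = I*sqrt(46707)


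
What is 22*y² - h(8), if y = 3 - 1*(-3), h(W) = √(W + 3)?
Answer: 792 - √11 ≈ 788.68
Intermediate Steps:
h(W) = √(3 + W)
y = 6 (y = 3 + 3 = 6)
22*y² - h(8) = 22*6² - √(3 + 8) = 22*36 - √11 = 792 - √11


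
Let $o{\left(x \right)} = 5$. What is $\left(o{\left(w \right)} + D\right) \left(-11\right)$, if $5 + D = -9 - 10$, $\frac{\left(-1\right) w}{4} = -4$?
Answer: $209$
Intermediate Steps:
$w = 16$ ($w = \left(-4\right) \left(-4\right) = 16$)
$D = -24$ ($D = -5 - 19 = -24$)
$\left(o{\left(w \right)} + D\right) \left(-11\right) = \left(5 - 24\right) \left(-11\right) = \left(-19\right) \left(-11\right) = 209$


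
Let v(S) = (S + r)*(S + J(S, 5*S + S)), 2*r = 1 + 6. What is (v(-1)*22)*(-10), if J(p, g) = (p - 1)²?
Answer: -1650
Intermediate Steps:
r = 7/2 (r = (1 + 6)/2 = (½)*7 = 7/2 ≈ 3.5000)
J(p, g) = (-1 + p)²
v(S) = (7/2 + S)*(S + (-1 + S)²) (v(S) = (S + 7/2)*(S + (-1 + S)²) = (7/2 + S)*(S + (-1 + S)²))
(v(-1)*22)*(-10) = ((7/2 + (-1)³ - 5/2*(-1) + (5/2)*(-1)²)*22)*(-10) = ((7/2 - 1 + 5/2 + (5/2)*1)*22)*(-10) = ((7/2 - 1 + 5/2 + 5/2)*22)*(-10) = ((15/2)*22)*(-10) = 165*(-10) = -1650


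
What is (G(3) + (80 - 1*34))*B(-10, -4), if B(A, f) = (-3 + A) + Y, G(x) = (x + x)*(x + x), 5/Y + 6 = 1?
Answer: -1148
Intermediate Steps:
Y = -1 (Y = 5/(-6 + 1) = 5/(-5) = 5*(-⅕) = -1)
G(x) = 4*x² (G(x) = (2*x)*(2*x) = 4*x²)
B(A, f) = -4 + A (B(A, f) = (-3 + A) - 1 = -4 + A)
(G(3) + (80 - 1*34))*B(-10, -4) = (4*3² + (80 - 1*34))*(-4 - 10) = (4*9 + (80 - 34))*(-14) = (36 + 46)*(-14) = 82*(-14) = -1148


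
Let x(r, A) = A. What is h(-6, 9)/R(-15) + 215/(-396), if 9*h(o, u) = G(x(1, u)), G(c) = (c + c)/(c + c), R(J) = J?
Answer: -3269/5940 ≈ -0.55034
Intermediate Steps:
G(c) = 1 (G(c) = (2*c)/((2*c)) = (2*c)*(1/(2*c)) = 1)
h(o, u) = 1/9 (h(o, u) = (1/9)*1 = 1/9)
h(-6, 9)/R(-15) + 215/(-396) = (1/9)/(-15) + 215/(-396) = (1/9)*(-1/15) + 215*(-1/396) = -1/135 - 215/396 = -3269/5940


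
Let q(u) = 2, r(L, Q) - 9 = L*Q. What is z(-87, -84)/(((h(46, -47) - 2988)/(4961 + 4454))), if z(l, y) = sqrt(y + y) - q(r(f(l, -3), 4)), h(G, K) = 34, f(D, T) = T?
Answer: 1345/211 - 1345*I*sqrt(42)/211 ≈ 6.3744 - 41.311*I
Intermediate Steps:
r(L, Q) = 9 + L*Q
z(l, y) = -2 + sqrt(2)*sqrt(y) (z(l, y) = sqrt(y + y) - 1*2 = sqrt(2*y) - 2 = sqrt(2)*sqrt(y) - 2 = -2 + sqrt(2)*sqrt(y))
z(-87, -84)/(((h(46, -47) - 2988)/(4961 + 4454))) = (-2 + sqrt(2)*sqrt(-84))/(((34 - 2988)/(4961 + 4454))) = (-2 + sqrt(2)*(2*I*sqrt(21)))/((-2954/9415)) = (-2 + 2*I*sqrt(42))/((-2954*1/9415)) = (-2 + 2*I*sqrt(42))/(-422/1345) = (-2 + 2*I*sqrt(42))*(-1345/422) = 1345/211 - 1345*I*sqrt(42)/211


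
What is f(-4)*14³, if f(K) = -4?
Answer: -10976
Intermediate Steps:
f(-4)*14³ = -4*14³ = -4*2744 = -10976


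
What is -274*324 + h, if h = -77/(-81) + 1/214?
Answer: -1538826625/17334 ≈ -88775.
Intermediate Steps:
h = 16559/17334 (h = -77*(-1/81) + 1*(1/214) = 77/81 + 1/214 = 16559/17334 ≈ 0.95529)
-274*324 + h = -274*324 + 16559/17334 = -88776 + 16559/17334 = -1538826625/17334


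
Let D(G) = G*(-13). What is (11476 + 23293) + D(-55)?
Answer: 35484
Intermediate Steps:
D(G) = -13*G
(11476 + 23293) + D(-55) = (11476 + 23293) - 13*(-55) = 34769 + 715 = 35484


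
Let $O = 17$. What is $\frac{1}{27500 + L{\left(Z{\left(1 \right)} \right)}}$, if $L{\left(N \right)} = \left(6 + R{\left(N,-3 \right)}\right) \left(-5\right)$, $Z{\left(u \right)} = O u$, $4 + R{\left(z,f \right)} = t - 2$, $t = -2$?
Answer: $\frac{1}{27510} \approx 3.635 \cdot 10^{-5}$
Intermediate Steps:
$R{\left(z,f \right)} = -8$ ($R{\left(z,f \right)} = -4 - 4 = -8$)
$Z{\left(u \right)} = 17 u$
$L{\left(N \right)} = 10$ ($L{\left(N \right)} = \left(6 - 8\right) \left(-5\right) = \left(-2\right) \left(-5\right) = 10$)
$\frac{1}{27500 + L{\left(Z{\left(1 \right)} \right)}} = \frac{1}{27500 + 10} = \frac{1}{27510}$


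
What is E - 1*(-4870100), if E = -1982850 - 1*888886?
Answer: 1998364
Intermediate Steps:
E = -2871736 (E = -1982850 - 888886 = -2871736)
E - 1*(-4870100) = -2871736 - 1*(-4870100) = -2871736 + 4870100 = 1998364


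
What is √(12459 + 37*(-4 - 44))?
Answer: 3*√1187 ≈ 103.36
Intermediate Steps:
√(12459 + 37*(-4 - 44)) = √(12459 + 37*(-48)) = √(12459 - 1776) = √10683 = 3*√1187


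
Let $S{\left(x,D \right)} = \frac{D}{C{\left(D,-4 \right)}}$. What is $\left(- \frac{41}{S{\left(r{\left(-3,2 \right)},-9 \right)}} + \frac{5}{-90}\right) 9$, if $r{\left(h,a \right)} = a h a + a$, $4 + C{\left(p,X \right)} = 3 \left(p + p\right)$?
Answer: $- \frac{4757}{2} \approx -2378.5$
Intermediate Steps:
$C{\left(p,X \right)} = -4 + 6 p$ ($C{\left(p,X \right)} = -4 + 3 \left(p + p\right) = -4 + 3 \cdot 2 p = -4 + 6 p$)
$r{\left(h,a \right)} = a + h a^{2}$ ($r{\left(h,a \right)} = h a^{2} + a = a + h a^{2}$)
$S{\left(x,D \right)} = \frac{D}{-4 + 6 D}$
$\left(- \frac{41}{S{\left(r{\left(-3,2 \right)},-9 \right)}} + \frac{5}{-90}\right) 9 = \left(- \frac{41}{\frac{1}{2} \left(-9\right) \frac{1}{-2 + 3 \left(-9\right)}} + \frac{5}{-90}\right) 9 = \left(- \frac{41}{\frac{1}{2} \left(-9\right) \frac{1}{-2 - 27}} + 5 \left(- \frac{1}{90}\right)\right) 9 = \left(- \frac{41}{\frac{1}{2} \left(-9\right) \frac{1}{-29}} - \frac{1}{18}\right) 9 = \left(- \frac{41}{\frac{1}{2} \left(-9\right) \left(- \frac{1}{29}\right)} - \frac{1}{18}\right) 9 = \left(- \frac{41}{\frac{9}{58}} - \frac{1}{18}\right) 9 = \left(\left(-41\right) \frac{58}{9} - \frac{1}{18}\right) 9 = \left(- \frac{2378}{9} - \frac{1}{18}\right) 9 = \left(- \frac{4757}{18}\right) 9 = - \frac{4757}{2}$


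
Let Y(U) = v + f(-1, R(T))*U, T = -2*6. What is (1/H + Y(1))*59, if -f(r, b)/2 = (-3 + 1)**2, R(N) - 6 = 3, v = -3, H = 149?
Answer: -96642/149 ≈ -648.60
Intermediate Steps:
T = -12
R(N) = 9 (R(N) = 6 + 3 = 9)
f(r, b) = -8 (f(r, b) = -2*(-3 + 1)**2 = -2*(-2)**2 = -2*4 = -8)
Y(U) = -3 - 8*U
(1/H + Y(1))*59 = (1/149 + (-3 - 8*1))*59 = (1/149 + (-3 - 8))*59 = (1/149 - 11)*59 = -1638/149*59 = -96642/149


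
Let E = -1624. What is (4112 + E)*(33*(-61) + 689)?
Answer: -3294112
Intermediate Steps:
(4112 + E)*(33*(-61) + 689) = (4112 - 1624)*(33*(-61) + 689) = 2488*(-2013 + 689) = 2488*(-1324) = -3294112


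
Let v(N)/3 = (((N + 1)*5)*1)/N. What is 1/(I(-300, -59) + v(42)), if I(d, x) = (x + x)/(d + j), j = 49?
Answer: 3514/55617 ≈ 0.063182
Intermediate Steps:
I(d, x) = 2*x/(49 + d) (I(d, x) = (x + x)/(d + 49) = (2*x)/(49 + d) = 2*x/(49 + d))
v(N) = 3*(5 + 5*N)/N (v(N) = 3*((((N + 1)*5)*1)/N) = 3*((((1 + N)*5)*1)/N) = 3*(((5 + 5*N)*1)/N) = 3*((5 + 5*N)/N) = 3*(5 + 5*N)/N)
1/(I(-300, -59) + v(42)) = 1/(2*(-59)/(49 - 300) + (15 + 15/42)) = 1/(2*(-59)/(-251) + (15 + 15*(1/42))) = 1/(2*(-59)*(-1/251) + (15 + 5/14)) = 1/(118/251 + 215/14) = 1/(55617/3514) = 3514/55617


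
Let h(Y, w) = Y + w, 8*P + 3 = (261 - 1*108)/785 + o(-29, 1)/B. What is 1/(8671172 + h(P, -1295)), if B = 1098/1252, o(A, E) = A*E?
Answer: 861930/7472823217663 ≈ 1.1534e-7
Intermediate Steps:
B = 549/626 (B = 1098*(1/1252) = 549/626 ≈ 0.87700)
P = -3864947/861930 (P = -3/8 + ((261 - 1*108)/785 + (-29*1)/(549/626))/8 = -3/8 + ((261 - 108)*(1/785) - 29*626/549)/8 = -3/8 + (153*(1/785) - 18154/549)/8 = -3/8 + (153/785 - 18154/549)/8 = -3/8 + (⅛)*(-14166893/430965) = -3/8 - 14166893/3447720 = -3864947/861930 ≈ -4.4841)
1/(8671172 + h(P, -1295)) = 1/(8671172 + (-3864947/861930 - 1295)) = 1/(8671172 - 1120064297/861930) = 1/(7472823217663/861930) = 861930/7472823217663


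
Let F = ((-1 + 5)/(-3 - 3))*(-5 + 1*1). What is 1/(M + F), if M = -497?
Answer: -3/1483 ≈ -0.0020229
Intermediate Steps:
F = 8/3 (F = (4/(-6))*(-5 + 1) = (4*(-1/6))*(-4) = -2/3*(-4) = 8/3 ≈ 2.6667)
1/(M + F) = 1/(-497 + 8/3) = 1/(-1483/3) = -3/1483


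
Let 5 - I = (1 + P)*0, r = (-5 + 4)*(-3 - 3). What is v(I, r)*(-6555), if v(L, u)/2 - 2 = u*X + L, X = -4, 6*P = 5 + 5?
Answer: 222870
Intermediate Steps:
P = 5/3 (P = (5 + 5)/6 = (1/6)*10 = 5/3 ≈ 1.6667)
r = 6 (r = -1*(-6) = 6)
I = 5 (I = 5 - (1 + 5/3)*0 = 5 - 8*0/3 = 5 - 1*0 = 5 + 0 = 5)
v(L, u) = 4 - 8*u + 2*L (v(L, u) = 4 + 2*(u*(-4) + L) = 4 + 2*(-4*u + L) = 4 + 2*(L - 4*u) = 4 + (-8*u + 2*L) = 4 - 8*u + 2*L)
v(I, r)*(-6555) = (4 - 8*6 + 2*5)*(-6555) = (4 - 48 + 10)*(-6555) = -34*(-6555) = 222870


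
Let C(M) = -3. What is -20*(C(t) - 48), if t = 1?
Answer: 1020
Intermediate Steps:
-20*(C(t) - 48) = -20*(-3 - 48) = -20*(-51) = 1020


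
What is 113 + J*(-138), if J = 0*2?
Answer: 113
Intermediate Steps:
J = 0
113 + J*(-138) = 113 + 0*(-138) = 113 + 0 = 113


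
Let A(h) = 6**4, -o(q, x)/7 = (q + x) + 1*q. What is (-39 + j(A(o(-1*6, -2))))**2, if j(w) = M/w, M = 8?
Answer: 39904489/26244 ≈ 1520.5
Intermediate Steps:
o(q, x) = -14*q - 7*x (o(q, x) = -7*((q + x) + 1*q) = -7*((q + x) + q) = -7*(x + 2*q) = -14*q - 7*x)
A(h) = 1296
j(w) = 8/w
(-39 + j(A(o(-1*6, -2))))**2 = (-39 + 8/1296)**2 = (-39 + 8*(1/1296))**2 = (-39 + 1/162)**2 = (-6317/162)**2 = 39904489/26244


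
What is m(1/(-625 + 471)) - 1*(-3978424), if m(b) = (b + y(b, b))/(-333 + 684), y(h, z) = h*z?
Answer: 3679739839759/924924 ≈ 3.9784e+6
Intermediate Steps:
m(b) = b/351 + b**2/351 (m(b) = (b + b*b)/(-333 + 684) = (b + b**2)/351 = (b + b**2)*(1/351) = b/351 + b**2/351)
m(1/(-625 + 471)) - 1*(-3978424) = (1 + 1/(-625 + 471))/(351*(-625 + 471)) - 1*(-3978424) = (1/351)*(1 + 1/(-154))/(-154) + 3978424 = (1/351)*(-1/154)*(1 - 1/154) + 3978424 = (1/351)*(-1/154)*(153/154) + 3978424 = -17/924924 + 3978424 = 3679739839759/924924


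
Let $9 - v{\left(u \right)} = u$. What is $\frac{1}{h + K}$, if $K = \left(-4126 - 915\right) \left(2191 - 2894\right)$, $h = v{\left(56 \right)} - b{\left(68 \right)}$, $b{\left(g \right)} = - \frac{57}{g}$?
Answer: $\frac{68}{240976825} \approx 2.8218 \cdot 10^{-7}$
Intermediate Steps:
$v{\left(u \right)} = 9 - u$
$h = - \frac{3139}{68}$ ($h = \left(9 - 56\right) - - \frac{57}{68} = \left(9 - 56\right) - \left(-57\right) \frac{1}{68} = -47 - - \frac{57}{68} = -47 + \frac{57}{68} = - \frac{3139}{68} \approx -46.162$)
$K = 3543823$ ($K = \left(-5041\right) \left(-703\right) = 3543823$)
$\frac{1}{h + K} = \frac{1}{- \frac{3139}{68} + 3543823} = \frac{1}{\frac{240976825}{68}} = \frac{68}{240976825}$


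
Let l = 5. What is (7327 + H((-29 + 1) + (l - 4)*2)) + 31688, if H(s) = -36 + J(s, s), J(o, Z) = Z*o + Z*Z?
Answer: 40331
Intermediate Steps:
J(o, Z) = Z**2 + Z*o (J(o, Z) = Z*o + Z**2 = Z**2 + Z*o)
H(s) = -36 + 2*s**2 (H(s) = -36 + s*(s + s) = -36 + s*(2*s) = -36 + 2*s**2)
(7327 + H((-29 + 1) + (l - 4)*2)) + 31688 = (7327 + (-36 + 2*((-29 + 1) + (5 - 4)*2)**2)) + 31688 = (7327 + (-36 + 2*(-28 + 1*2)**2)) + 31688 = (7327 + (-36 + 2*(-28 + 2)**2)) + 31688 = (7327 + (-36 + 2*(-26)**2)) + 31688 = (7327 + (-36 + 2*676)) + 31688 = (7327 + (-36 + 1352)) + 31688 = (7327 + 1316) + 31688 = 8643 + 31688 = 40331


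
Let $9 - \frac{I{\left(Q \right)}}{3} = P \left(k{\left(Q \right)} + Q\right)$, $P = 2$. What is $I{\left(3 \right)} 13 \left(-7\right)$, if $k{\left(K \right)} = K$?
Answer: $819$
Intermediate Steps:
$I{\left(Q \right)} = 27 - 12 Q$ ($I{\left(Q \right)} = 27 - 3 \cdot 2 \left(Q + Q\right) = 27 - 3 \cdot 2 \cdot 2 Q = 27 - 3 \cdot 4 Q = 27 - 12 Q$)
$I{\left(3 \right)} 13 \left(-7\right) = \left(27 - 36\right) 13 \left(-7\right) = \left(-9\right) 13 \left(-7\right) = \left(-117\right) \left(-7\right) = 819$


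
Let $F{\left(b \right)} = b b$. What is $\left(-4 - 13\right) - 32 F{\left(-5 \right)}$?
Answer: $-817$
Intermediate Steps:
$F{\left(b \right)} = b^{2}$
$\left(-4 - 13\right) - 32 F{\left(-5 \right)} = \left(-4 - 13\right) - 32 \left(-5\right)^{2} = -17 - 800 = -817$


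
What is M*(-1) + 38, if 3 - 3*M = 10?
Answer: 121/3 ≈ 40.333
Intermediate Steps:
M = -7/3 (M = 1 - 1/3*10 = 1 - 10/3 = -7/3 ≈ -2.3333)
M*(-1) + 38 = -7/3*(-1) + 38 = 7/3 + 38 = 121/3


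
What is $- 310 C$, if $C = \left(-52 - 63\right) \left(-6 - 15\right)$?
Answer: $-748650$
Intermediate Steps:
$C = 2415$ ($C = \left(-115\right) \left(-21\right) = 2415$)
$- 310 C = \left(-310\right) 2415 = -748650$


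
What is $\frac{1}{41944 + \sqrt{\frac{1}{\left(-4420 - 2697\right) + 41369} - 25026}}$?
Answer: $\frac{205237984}{8608624456689} - \frac{2 i \sqrt{7340122688213}}{60260371196823} \approx 2.3841 \cdot 10^{-5} - 8.9919 \cdot 10^{-8} i$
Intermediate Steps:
$\frac{1}{41944 + \sqrt{\frac{1}{\left(-4420 - 2697\right) + 41369} - 25026}} = \frac{1}{41944 + \sqrt{\frac{1}{-7117 + 41369} - 25026}} = \frac{1}{41944 + \sqrt{\frac{1}{34252} - 25026}} = \frac{1}{41944 + \sqrt{- \frac{857190551}{34252}}} = \frac{1}{41944 + \frac{i \sqrt{7340122688213}}{17126}}$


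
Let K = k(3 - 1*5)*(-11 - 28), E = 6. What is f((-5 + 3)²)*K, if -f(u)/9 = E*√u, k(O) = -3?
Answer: -12636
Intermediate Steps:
f(u) = -54*√u
K = 117 (K = -3*(-11 - 28) = -3*(-39) = 117)
f((-5 + 3)²)*K = -54*√((-5 + 3)²)*117 = -54*√((-2)²)*117 = -54*√4*117 = -54*2*117 = -108*117 = -12636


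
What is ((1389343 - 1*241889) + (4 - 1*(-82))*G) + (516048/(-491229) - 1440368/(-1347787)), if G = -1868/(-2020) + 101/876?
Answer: 6224093790723309269939/5423841444471310 ≈ 1.1475e+6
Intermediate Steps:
G = 460097/442380 (G = -1868*(-1/2020) + 101*(1/876) = 467/505 + 101/876 = 460097/442380 ≈ 1.0400)
((1389343 - 1*241889) + (4 - 1*(-82))*G) + (516048/(-491229) - 1440368/(-1347787)) = ((1389343 - 1*241889) + (4 - 1*(-82))*(460097/442380)) + (516048/(-491229) - 1440368/(-1347787)) = ((1389343 - 241889) + (4 + 82)*(460097/442380)) + (516048*(-1/491229) - 1440368*(-1/1347787)) = (1147454 + 86*(460097/442380)) + (-172016/163743 + 1440368/1347787) = (1147454 + 19784171/221190) + 4009248832/220690686741 = 253825134431/221190 + 4009248832/220690686741 = 6224093790723309269939/5423841444471310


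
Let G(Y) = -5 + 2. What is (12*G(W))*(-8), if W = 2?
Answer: 288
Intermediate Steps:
G(Y) = -3
(12*G(W))*(-8) = (12*(-3))*(-8) = -36*(-8) = 288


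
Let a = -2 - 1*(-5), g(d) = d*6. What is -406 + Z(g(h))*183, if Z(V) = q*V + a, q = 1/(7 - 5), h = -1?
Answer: -406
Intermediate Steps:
g(d) = 6*d
a = 3 (a = -2 + 5 = 3)
q = ½ (q = 1/2 = ½ ≈ 0.50000)
Z(V) = 3 + V/2 (Z(V) = V/2 + 3 = 3 + V/2)
-406 + Z(g(h))*183 = -406 + (3 + (6*(-1))/2)*183 = -406 + (3 + (½)*(-6))*183 = -406 + (3 - 3)*183 = -406 + 0*183 = -406 + 0 = -406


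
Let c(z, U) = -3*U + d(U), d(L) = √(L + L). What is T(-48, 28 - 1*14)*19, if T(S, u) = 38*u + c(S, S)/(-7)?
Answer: 68020/7 - 76*I*√6/7 ≈ 9717.1 - 26.594*I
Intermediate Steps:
d(L) = √2*√L (d(L) = √(2*L) = √2*√L)
c(z, U) = -3*U + √2*√U
T(S, u) = 38*u + 3*S/7 - √2*√S/7 (T(S, u) = 38*u + (-3*S + √2*√S)/(-7) = 38*u + (-3*S + √2*√S)*(-⅐) = 38*u + (3*S/7 - √2*√S/7) = 38*u + 3*S/7 - √2*√S/7)
T(-48, 28 - 1*14)*19 = (38*(28 - 1*14) + (3/7)*(-48) - √2*√(-48)/7)*19 = (38*(28 - 14) - 144/7 - √2*4*I*√3/7)*19 = (38*14 - 144/7 - 4*I*√6/7)*19 = (532 - 144/7 - 4*I*√6/7)*19 = (3580/7 - 4*I*√6/7)*19 = 68020/7 - 76*I*√6/7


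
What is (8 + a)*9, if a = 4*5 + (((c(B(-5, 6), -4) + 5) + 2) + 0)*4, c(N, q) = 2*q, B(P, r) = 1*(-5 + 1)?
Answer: 216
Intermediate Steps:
B(P, r) = -4 (B(P, r) = 1*(-4) = -4)
a = 16 (a = 4*5 + (((2*(-4) + 5) + 2) + 0)*4 = 20 + (((-8 + 5) + 2) + 0)*4 = 20 + ((-3 + 2) + 0)*4 = 20 + (-1 + 0)*4 = 20 - 1*4 = 20 - 4 = 16)
(8 + a)*9 = (8 + 16)*9 = 24*9 = 216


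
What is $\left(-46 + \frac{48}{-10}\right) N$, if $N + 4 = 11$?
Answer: $- \frac{1778}{5} \approx -355.6$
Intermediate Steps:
$N = 7$ ($N = -4 + 11 = 7$)
$\left(-46 + \frac{48}{-10}\right) N = \left(-46 + \frac{48}{-10}\right) 7 = \left(-46 + 48 \left(- \frac{1}{10}\right)\right) 7 = \left(-46 - \frac{24}{5}\right) 7 = \left(- \frac{254}{5}\right) 7 = - \frac{1778}{5}$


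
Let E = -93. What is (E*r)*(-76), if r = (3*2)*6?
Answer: 254448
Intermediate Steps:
r = 36 (r = 6*6 = 36)
(E*r)*(-76) = -93*36*(-76) = -3348*(-76) = 254448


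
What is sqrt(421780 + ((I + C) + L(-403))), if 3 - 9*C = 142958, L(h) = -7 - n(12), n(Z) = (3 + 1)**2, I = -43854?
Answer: 2*sqrt(814543)/3 ≈ 601.68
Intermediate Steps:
n(Z) = 16 (n(Z) = 4**2 = 16)
L(h) = -23 (L(h) = -7 - 1*16 = -7 - 16 = -23)
C = -142955/9 (C = 1/3 - 1/9*142958 = 1/3 - 142958/9 = -142955/9 ≈ -15884.)
sqrt(421780 + ((I + C) + L(-403))) = sqrt(421780 + ((-43854 - 142955/9) - 23)) = sqrt(421780 + (-537641/9 - 23)) = sqrt(421780 - 537848/9) = sqrt(3258172/9) = 2*sqrt(814543)/3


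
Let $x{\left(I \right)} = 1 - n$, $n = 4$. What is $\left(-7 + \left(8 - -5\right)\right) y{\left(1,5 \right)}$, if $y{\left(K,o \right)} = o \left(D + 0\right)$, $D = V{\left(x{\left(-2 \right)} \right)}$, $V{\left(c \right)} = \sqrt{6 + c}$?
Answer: $30 \sqrt{3} \approx 51.962$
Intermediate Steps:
$x{\left(I \right)} = -3$ ($x{\left(I \right)} = 1 - 4 = -3$)
$D = \sqrt{3}$ ($D = \sqrt{6 - 3} = \sqrt{3} \approx 1.732$)
$y{\left(K,o \right)} = o \sqrt{3}$ ($y{\left(K,o \right)} = o \left(\sqrt{3} + 0\right) = o \sqrt{3}$)
$\left(-7 + \left(8 - -5\right)\right) y{\left(1,5 \right)} = \left(-7 + \left(8 - -5\right)\right) 5 \sqrt{3} = \left(-7 + \left(8 + 5\right)\right) 5 \sqrt{3} = \left(-7 + 13\right) 5 \sqrt{3} = 6 \cdot 5 \sqrt{3} = 30 \sqrt{3}$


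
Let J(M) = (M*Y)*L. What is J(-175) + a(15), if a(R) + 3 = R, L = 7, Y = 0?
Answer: 12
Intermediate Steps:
J(M) = 0 (J(M) = (M*0)*7 = 0*7 = 0)
a(R) = -3 + R
J(-175) + a(15) = 0 + (-3 + 15) = 0 + 12 = 12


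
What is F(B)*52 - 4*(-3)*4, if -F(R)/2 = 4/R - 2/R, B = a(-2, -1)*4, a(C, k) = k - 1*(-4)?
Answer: 92/3 ≈ 30.667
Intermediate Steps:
a(C, k) = 4 + k (a(C, k) = k + 4 = 4 + k)
B = 12 (B = (4 - 1)*4 = 3*4 = 12)
F(R) = -4/R (F(R) = -2*(4/R - 2/R) = -4/R)
F(B)*52 - 4*(-3)*4 = -4/12*52 - 4*(-3)*4 = -4*1/12*52 + 12*4 = -1/3*52 + 48 = -52/3 + 48 = 92/3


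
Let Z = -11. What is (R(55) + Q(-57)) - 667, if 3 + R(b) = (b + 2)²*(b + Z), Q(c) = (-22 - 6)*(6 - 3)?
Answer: 142202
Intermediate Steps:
Q(c) = -84 (Q(c) = -28*3 = -84)
R(b) = -3 + (2 + b)²*(-11 + b) (R(b) = -3 + (b + 2)²*(b - 11) = -3 + (2 + b)²*(-11 + b))
(R(55) + Q(-57)) - 667 = ((-47 + 55³ - 40*55 - 7*55²) - 84) - 667 = ((-47 + 166375 - 2200 - 7*3025) - 84) - 667 = ((-47 + 166375 - 2200 - 21175) - 84) - 667 = (142953 - 84) - 667 = 142869 - 667 = 142202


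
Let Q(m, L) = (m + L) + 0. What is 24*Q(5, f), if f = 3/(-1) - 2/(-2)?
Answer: 72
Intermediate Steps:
f = -2 (f = 3*(-1) - 2*(-1/2) = -3 + 1 = -2)
Q(m, L) = L + m (Q(m, L) = (L + m) + 0 = L + m)
24*Q(5, f) = 24*(-2 + 5) = 24*3 = 72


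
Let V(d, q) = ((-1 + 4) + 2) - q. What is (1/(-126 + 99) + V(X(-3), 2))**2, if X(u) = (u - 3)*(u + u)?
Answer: 6400/729 ≈ 8.7791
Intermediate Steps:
X(u) = 2*u*(-3 + u) (X(u) = (-3 + u)*(2*u) = 2*u*(-3 + u))
V(d, q) = 5 - q (V(d, q) = (3 + 2) - q = 5 - q)
(1/(-126 + 99) + V(X(-3), 2))**2 = (1/(-126 + 99) + (5 - 1*2))**2 = (1/(-27) + (5 - 2))**2 = (-1/27 + 3)**2 = (80/27)**2 = 6400/729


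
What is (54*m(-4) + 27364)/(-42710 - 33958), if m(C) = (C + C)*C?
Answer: -7273/19167 ≈ -0.37945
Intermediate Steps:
m(C) = 2*C² (m(C) = (2*C)*C = 2*C²)
(54*m(-4) + 27364)/(-42710 - 33958) = (54*(2*(-4)²) + 27364)/(-42710 - 33958) = (54*(2*16) + 27364)/(-76668) = (54*32 + 27364)*(-1/76668) = (1728 + 27364)*(-1/76668) = 29092*(-1/76668) = -7273/19167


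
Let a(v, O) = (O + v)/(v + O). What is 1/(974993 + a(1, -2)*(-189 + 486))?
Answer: 1/975290 ≈ 1.0253e-6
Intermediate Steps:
a(v, O) = 1 (a(v, O) = (O + v)/(O + v) = 1)
1/(974993 + a(1, -2)*(-189 + 486)) = 1/(974993 + 1*(-189 + 486)) = 1/(974993 + 1*297) = 1/(974993 + 297) = 1/975290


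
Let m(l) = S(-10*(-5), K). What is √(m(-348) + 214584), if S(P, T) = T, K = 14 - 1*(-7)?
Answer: 3*√23845 ≈ 463.25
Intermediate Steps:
K = 21 (K = 14 + 7 = 21)
m(l) = 21
√(m(-348) + 214584) = √(21 + 214584) = √214605 = 3*√23845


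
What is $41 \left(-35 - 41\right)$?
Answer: $-3116$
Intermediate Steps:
$41 \left(-35 - 41\right) = 41 \left(-76\right) = -3116$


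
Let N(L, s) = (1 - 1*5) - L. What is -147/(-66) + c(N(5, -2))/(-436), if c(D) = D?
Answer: 10781/4796 ≈ 2.2479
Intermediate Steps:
N(L, s) = -4 - L (N(L, s) = (1 - 5) - L = -4 - L)
-147/(-66) + c(N(5, -2))/(-436) = -147/(-66) + (-4 - 1*5)/(-436) = -147*(-1/66) + (-4 - 5)*(-1/436) = 49/22 - 9*(-1/436) = 49/22 + 9/436 = 10781/4796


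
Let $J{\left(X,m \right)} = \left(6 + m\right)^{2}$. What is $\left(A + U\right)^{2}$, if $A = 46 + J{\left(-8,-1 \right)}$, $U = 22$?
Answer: $8649$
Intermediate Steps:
$A = 71$ ($A = 46 + \left(6 - 1\right)^{2} = 46 + 5^{2} = 46 + 25 = 71$)
$\left(A + U\right)^{2} = \left(71 + 22\right)^{2} = 93^{2} = 8649$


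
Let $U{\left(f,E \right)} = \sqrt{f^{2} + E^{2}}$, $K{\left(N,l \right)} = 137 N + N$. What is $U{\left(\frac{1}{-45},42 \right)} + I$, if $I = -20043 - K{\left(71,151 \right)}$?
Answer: $-29841 + \frac{\sqrt{3572101}}{45} \approx -29799.0$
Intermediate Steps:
$K{\left(N,l \right)} = 138 N$
$U{\left(f,E \right)} = \sqrt{E^{2} + f^{2}}$
$I = -29841$ ($I = -20043 - 138 \cdot 71 = -20043 - 9798 = -29841$)
$U{\left(\frac{1}{-45},42 \right)} + I = \sqrt{42^{2} + \left(\frac{1}{-45}\right)^{2}} - 29841 = \sqrt{1764 + \left(- \frac{1}{45}\right)^{2}} - 29841 = \sqrt{1764 + \frac{1}{2025}} - 29841 = \sqrt{\frac{3572101}{2025}} - 29841 = \frac{\sqrt{3572101}}{45} - 29841 = -29841 + \frac{\sqrt{3572101}}{45}$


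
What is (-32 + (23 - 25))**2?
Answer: 1156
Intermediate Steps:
(-32 + (23 - 25))**2 = (-32 - 2)**2 = (-34)**2 = 1156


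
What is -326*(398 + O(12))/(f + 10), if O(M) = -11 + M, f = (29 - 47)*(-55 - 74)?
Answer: -65037/1166 ≈ -55.778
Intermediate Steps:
f = 2322 (f = -18*(-129) = 2322)
-326*(398 + O(12))/(f + 10) = -326*(398 + (-11 + 12))/(2322 + 10) = -326/(2332/(398 + 1)) = -326/(2332/399) = -326/(2332*(1/399)) = -326/2332/399 = -326*399/2332 = -65037/1166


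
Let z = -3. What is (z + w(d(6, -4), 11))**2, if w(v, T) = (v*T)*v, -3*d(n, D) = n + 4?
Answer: 1151329/81 ≈ 14214.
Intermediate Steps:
d(n, D) = -4/3 - n/3 (d(n, D) = -(n + 4)/3 = -(4 + n)/3 = -4/3 - n/3)
w(v, T) = T*v**2 (w(v, T) = (T*v)*v = T*v**2)
(z + w(d(6, -4), 11))**2 = (-3 + 11*(-4/3 - 1/3*6)**2)**2 = (-3 + 11*(-4/3 - 2)**2)**2 = (-3 + 11*(-10/3)**2)**2 = (-3 + 11*(100/9))**2 = (-3 + 1100/9)**2 = (1073/9)**2 = 1151329/81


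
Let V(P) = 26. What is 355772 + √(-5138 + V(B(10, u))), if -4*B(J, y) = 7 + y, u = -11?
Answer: 355772 + 6*I*√142 ≈ 3.5577e+5 + 71.498*I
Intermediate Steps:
B(J, y) = -7/4 - y/4 (B(J, y) = -(7 + y)/4 = -7/4 - y/4)
355772 + √(-5138 + V(B(10, u))) = 355772 + √(-5138 + 26) = 355772 + √(-5112) = 355772 + 6*I*√142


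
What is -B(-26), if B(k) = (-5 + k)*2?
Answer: 62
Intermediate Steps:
B(k) = -10 + 2*k
-B(-26) = -(-10 + 2*(-26)) = -(-10 - 52) = -1*(-62) = 62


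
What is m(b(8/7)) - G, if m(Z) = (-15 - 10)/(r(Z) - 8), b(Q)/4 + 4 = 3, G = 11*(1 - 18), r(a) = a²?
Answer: 1471/8 ≈ 183.88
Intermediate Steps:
G = -187 (G = 11*(-17) = -187)
b(Q) = -4 (b(Q) = -16 + 4*3 = -16 + 12 = -4)
m(Z) = -25/(-8 + Z²) (m(Z) = (-15 - 10)/(Z² - 8) = -25/(-8 + Z²))
m(b(8/7)) - G = -25/(-8 + (-4)²) - 1*(-187) = -25/(-8 + 16) + 187 = -25/8 + 187 = 1471/8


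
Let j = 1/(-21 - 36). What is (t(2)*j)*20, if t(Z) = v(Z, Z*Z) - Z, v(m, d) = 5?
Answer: -20/19 ≈ -1.0526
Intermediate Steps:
t(Z) = 5 - Z
j = -1/57 (j = 1/(-57) = -1/57 ≈ -0.017544)
(t(2)*j)*20 = ((5 - 1*2)*(-1/57))*20 = ((5 - 2)*(-1/57))*20 = (3*(-1/57))*20 = -1/19*20 = -20/19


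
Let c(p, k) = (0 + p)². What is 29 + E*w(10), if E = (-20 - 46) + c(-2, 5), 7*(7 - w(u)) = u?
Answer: -2215/7 ≈ -316.43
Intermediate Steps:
w(u) = 7 - u/7
c(p, k) = p²
E = -62 (E = (-20 - 46) + (-2)² = -66 + 4 = -62)
29 + E*w(10) = 29 - 62*(7 - ⅐*10) = 29 - 62*(7 - 10/7) = 29 - 62*39/7 = 29 - 2418/7 = -2215/7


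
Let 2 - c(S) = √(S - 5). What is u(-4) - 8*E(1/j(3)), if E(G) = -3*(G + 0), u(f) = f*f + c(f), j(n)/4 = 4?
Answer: 39/2 - 3*I ≈ 19.5 - 3.0*I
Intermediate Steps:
j(n) = 16 (j(n) = 4*4 = 16)
c(S) = 2 - √(-5 + S) (c(S) = 2 - √(S - 5) = 2 - √(-5 + S))
u(f) = 2 + f² - √(-5 + f) (u(f) = f*f + (2 - √(-5 + f)) = f² + (2 - √(-5 + f)) = 2 + f² - √(-5 + f))
E(G) = -3*G
u(-4) - 8*E(1/j(3)) = (2 + (-4)² - √(-5 - 4)) - (-24)*1/16 = (2 + 16 - √(-9)) - (-24)*1*(1/16) = (2 + 16 - 3*I) - (-24)/16 = (2 + 16 - 3*I) - 8*(-3/16) = (18 - 3*I) + 3/2 = 39/2 - 3*I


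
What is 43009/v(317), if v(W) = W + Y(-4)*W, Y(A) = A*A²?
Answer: -43009/19971 ≈ -2.1536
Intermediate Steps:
Y(A) = A³
v(W) = -63*W (v(W) = W + (-4)³*W = W - 64*W = -63*W)
43009/v(317) = 43009/((-63*317)) = 43009/(-19971) = 43009*(-1/19971) = -43009/19971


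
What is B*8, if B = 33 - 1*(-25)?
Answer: 464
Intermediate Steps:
B = 58 (B = 33 + 25 = 58)
B*8 = 58*8 = 464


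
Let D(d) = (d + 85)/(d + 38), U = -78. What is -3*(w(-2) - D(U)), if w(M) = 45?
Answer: -5421/40 ≈ -135.52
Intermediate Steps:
D(d) = (85 + d)/(38 + d)
-3*(w(-2) - D(U)) = -3*(45 - (85 - 78)/(38 - 78)) = -3*(45 - 7/(-40)) = -3*(45 - (-1)*7/40) = -3*(45 - 1*(-7/40)) = -3*(45 + 7/40) = -3*1807/40 = -5421/40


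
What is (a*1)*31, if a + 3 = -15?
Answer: -558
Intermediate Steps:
a = -18 (a = -3 - 15 = -18)
(a*1)*31 = -18*1*31 = -18*31 = -558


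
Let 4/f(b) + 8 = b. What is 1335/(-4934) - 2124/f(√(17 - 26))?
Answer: 20958297/4934 - 1593*I ≈ 4247.7 - 1593.0*I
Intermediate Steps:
f(b) = 4/(-8 + b)
1335/(-4934) - 2124/f(√(17 - 26)) = 1335/(-4934) - (-4248 + 531*√(17 - 26)) = 1335*(-1/4934) - (-4248 + 1593*I) = -1335/4934 - (-4248 + 1593*I) = -1335/4934 - 2124*(-2 + 3*I/4) = -1335/4934 + (4248 - 1593*I) = 20958297/4934 - 1593*I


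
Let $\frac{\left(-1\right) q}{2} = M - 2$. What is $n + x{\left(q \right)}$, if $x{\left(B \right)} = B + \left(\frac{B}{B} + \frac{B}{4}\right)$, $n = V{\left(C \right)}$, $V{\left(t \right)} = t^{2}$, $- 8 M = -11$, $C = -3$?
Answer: $\frac{185}{16} \approx 11.563$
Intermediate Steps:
$M = \frac{11}{8}$ ($M = \left(- \frac{1}{8}\right) \left(-11\right) = \frac{11}{8} \approx 1.375$)
$n = 9$ ($n = \left(-3\right)^{2} = 9$)
$q = \frac{5}{4}$ ($q = - 2 \left(\frac{11}{8} - 2\right) = \left(-2\right) \left(- \frac{5}{8}\right) = \frac{5}{4} \approx 1.25$)
$x{\left(B \right)} = 1 + \frac{5 B}{4}$ ($x{\left(B \right)} = B + \left(1 + B \frac{1}{4}\right) = B + \left(1 + \frac{B}{4}\right) = 1 + \frac{5 B}{4}$)
$n + x{\left(q \right)} = 9 + \left(1 + \frac{5}{4} \cdot \frac{5}{4}\right) = 9 + \left(1 + \frac{25}{16}\right) = 9 + \frac{41}{16} = \frac{185}{16}$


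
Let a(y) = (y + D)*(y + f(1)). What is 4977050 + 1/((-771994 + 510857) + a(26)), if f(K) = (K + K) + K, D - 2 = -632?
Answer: 1386869913649/278653 ≈ 4.9770e+6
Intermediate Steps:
D = -630 (D = 2 - 632 = -630)
f(K) = 3*K (f(K) = 2*K + K = 3*K)
a(y) = (-630 + y)*(3 + y) (a(y) = (y - 630)*(y + 3*1) = (-630 + y)*(y + 3) = (-630 + y)*(3 + y))
4977050 + 1/((-771994 + 510857) + a(26)) = 4977050 + 1/((-771994 + 510857) + (-1890 + 26² - 627*26)) = 4977050 + 1/(-261137 + (-1890 + 676 - 16302)) = 4977050 + 1/(-261137 - 17516) = 4977050 + 1/(-278653) = 4977050 - 1/278653 = 1386869913649/278653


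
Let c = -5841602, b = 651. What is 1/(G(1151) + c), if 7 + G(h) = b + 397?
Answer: -1/5840561 ≈ -1.7122e-7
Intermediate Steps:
G(h) = 1041 (G(h) = -7 + (651 + 397) = -7 + 1048 = 1041)
1/(G(1151) + c) = 1/(1041 - 5841602) = 1/(-5840561) = -1/5840561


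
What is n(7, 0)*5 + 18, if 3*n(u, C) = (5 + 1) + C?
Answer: 28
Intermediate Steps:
n(u, C) = 2 + C/3 (n(u, C) = ((5 + 1) + C)/3 = (6 + C)/3 = 2 + C/3)
n(7, 0)*5 + 18 = (2 + (1/3)*0)*5 + 18 = (2 + 0)*5 + 18 = 2*5 + 18 = 10 + 18 = 28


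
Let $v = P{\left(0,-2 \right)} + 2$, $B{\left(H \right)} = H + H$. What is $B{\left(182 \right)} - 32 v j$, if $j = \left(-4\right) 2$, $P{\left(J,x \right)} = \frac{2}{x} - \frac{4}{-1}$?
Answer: $1644$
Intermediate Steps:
$P{\left(J,x \right)} = 4 + \frac{2}{x}$ ($P{\left(J,x \right)} = \frac{2}{x} - -4 = \frac{2}{x} + 4 = 4 + \frac{2}{x}$)
$B{\left(H \right)} = 2 H$
$v = 5$ ($v = \left(4 + \frac{2}{-2}\right) + 2 = \left(4 + 2 \left(- \frac{1}{2}\right)\right) + 2 = \left(4 - 1\right) + 2 = 3 + 2 = 5$)
$j = -8$
$B{\left(182 \right)} - 32 v j = 2 \cdot 182 - 32 \cdot 5 \left(-8\right) = 364 - 160 \left(-8\right) = 364 - -1280 = 364 + 1280 = 1644$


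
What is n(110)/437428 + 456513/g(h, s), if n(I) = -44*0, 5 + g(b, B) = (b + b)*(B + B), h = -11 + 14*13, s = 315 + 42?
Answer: 456513/244183 ≈ 1.8696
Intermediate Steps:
s = 357
h = 171 (h = -11 + 182 = 171)
g(b, B) = -5 + 4*B*b (g(b, B) = -5 + (b + b)*(B + B) = -5 + (2*b)*(2*B) = -5 + 4*B*b)
n(I) = 0
n(110)/437428 + 456513/g(h, s) = 0/437428 + 456513/(-5 + 4*357*171) = 0*(1/437428) + 456513/(-5 + 244188) = 0 + 456513/244183 = 456513/244183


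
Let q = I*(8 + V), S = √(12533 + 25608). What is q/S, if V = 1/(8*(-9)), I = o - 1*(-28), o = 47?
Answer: 14375*√38141/915384 ≈ 3.0669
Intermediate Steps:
I = 75 (I = 47 - 1*(-28) = 47 + 28 = 75)
V = -1/72 (V = 1/(-72) = -1/72 ≈ -0.013889)
S = √38141 ≈ 195.30
q = 14375/24 (q = 75*(8 - 1/72) = 75*(575/72) = 14375/24 ≈ 598.96)
q/S = 14375/(24*(√38141)) = 14375*(√38141/38141)/24 = 14375*√38141/915384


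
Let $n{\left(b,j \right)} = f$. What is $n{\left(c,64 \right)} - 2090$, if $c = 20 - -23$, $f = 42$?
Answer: $-2048$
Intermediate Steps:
$c = 43$ ($c = 20 + 23 = 43$)
$n{\left(b,j \right)} = 42$
$n{\left(c,64 \right)} - 2090 = 42 - 2090 = -2048$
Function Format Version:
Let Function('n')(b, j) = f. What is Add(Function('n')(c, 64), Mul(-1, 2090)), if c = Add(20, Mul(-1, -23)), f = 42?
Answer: -2048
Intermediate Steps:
c = 43 (c = Add(20, 23) = 43)
Function('n')(b, j) = 42
Add(Function('n')(c, 64), Mul(-1, 2090)) = Add(42, Mul(-1, 2090)) = Add(42, -2090) = -2048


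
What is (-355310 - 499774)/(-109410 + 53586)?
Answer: 71257/4652 ≈ 15.318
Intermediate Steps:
(-355310 - 499774)/(-109410 + 53586) = -855084/(-55824) = -855084*(-1/55824) = 71257/4652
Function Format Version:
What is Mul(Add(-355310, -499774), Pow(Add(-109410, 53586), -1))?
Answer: Rational(71257, 4652) ≈ 15.318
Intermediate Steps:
Mul(Add(-355310, -499774), Pow(Add(-109410, 53586), -1)) = Mul(-855084, Pow(-55824, -1)) = Mul(-855084, Rational(-1, 55824)) = Rational(71257, 4652)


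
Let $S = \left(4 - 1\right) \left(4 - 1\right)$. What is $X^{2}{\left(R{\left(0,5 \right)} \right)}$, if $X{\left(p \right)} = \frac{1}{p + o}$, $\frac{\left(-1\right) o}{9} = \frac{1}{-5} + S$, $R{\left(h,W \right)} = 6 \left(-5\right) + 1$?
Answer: $\frac{25}{292681} \approx 8.5417 \cdot 10^{-5}$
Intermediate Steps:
$R{\left(h,W \right)} = -29$ ($R{\left(h,W \right)} = -30 + 1 = -29$)
$S = 9$ ($S = 3 \cdot 3 = 9$)
$o = - \frac{396}{5}$ ($o = - 9 \left(\frac{1}{-5} + 9\right) = - 9 \left(- \frac{1}{5} + 9\right) = \left(-9\right) \frac{44}{5} = - \frac{396}{5} \approx -79.2$)
$X{\left(p \right)} = \frac{1}{- \frac{396}{5} + p}$ ($X{\left(p \right)} = \frac{1}{p - \frac{396}{5}} = \frac{1}{- \frac{396}{5} + p}$)
$X^{2}{\left(R{\left(0,5 \right)} \right)} = \left(\frac{5}{-396 + 5 \left(-29\right)}\right)^{2} = \left(\frac{5}{-396 - 145}\right)^{2} = \left(\frac{5}{-541}\right)^{2} = \left(5 \left(- \frac{1}{541}\right)\right)^{2} = \left(- \frac{5}{541}\right)^{2} = \frac{25}{292681}$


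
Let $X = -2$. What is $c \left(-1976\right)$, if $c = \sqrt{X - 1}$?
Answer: $- 1976 i \sqrt{3} \approx - 3422.5 i$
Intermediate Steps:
$c = i \sqrt{3}$ ($c = \sqrt{-2 - 1} = \sqrt{-3} = i \sqrt{3} \approx 1.732 i$)
$c \left(-1976\right) = i \sqrt{3} \left(-1976\right) = - 1976 i \sqrt{3}$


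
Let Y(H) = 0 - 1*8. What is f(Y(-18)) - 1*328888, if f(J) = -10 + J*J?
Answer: -328834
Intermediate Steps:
Y(H) = -8 (Y(H) = 0 - 8 = -8)
f(J) = -10 + J²
f(Y(-18)) - 1*328888 = (-10 + (-8)²) - 1*328888 = (-10 + 64) - 328888 = 54 - 328888 = -328834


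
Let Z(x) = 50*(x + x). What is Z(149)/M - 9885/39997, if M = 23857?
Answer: 360128855/954208429 ≈ 0.37741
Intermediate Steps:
Z(x) = 100*x (Z(x) = 50*(2*x) = 100*x)
Z(149)/M - 9885/39997 = (100*149)/23857 - 9885/39997 = 14900*(1/23857) - 9885*1/39997 = 14900/23857 - 9885/39997 = 360128855/954208429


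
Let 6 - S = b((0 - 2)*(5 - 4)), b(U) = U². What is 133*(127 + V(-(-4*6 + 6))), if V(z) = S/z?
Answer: 152152/9 ≈ 16906.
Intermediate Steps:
S = 2 (S = 6 - ((0 - 2)*(5 - 4))² = 6 - (-2*1)² = 6 - 1*(-2)² = 6 - 1*4 = 6 - 4 = 2)
V(z) = 2/z
133*(127 + V(-(-4*6 + 6))) = 133*(127 + 2/((-(-4*6 + 6)))) = 133*(127 + 2/((-(-24 + 6)))) = 133*(127 + 2/((-1*(-18)))) = 133*(127 + 2/18) = 133*(127 + 2*(1/18)) = 133*(127 + ⅑) = 133*(1144/9) = 152152/9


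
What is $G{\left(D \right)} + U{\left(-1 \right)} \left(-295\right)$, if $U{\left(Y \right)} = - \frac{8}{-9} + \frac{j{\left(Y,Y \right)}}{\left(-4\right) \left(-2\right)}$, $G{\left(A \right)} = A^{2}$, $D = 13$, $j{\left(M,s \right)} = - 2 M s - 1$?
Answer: $\frac{1253}{72} \approx 17.403$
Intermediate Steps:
$j{\left(M,s \right)} = -1 - 2 M s$ ($j{\left(M,s \right)} = - 2 M s - 1 = -1 - 2 M s$)
$U{\left(Y \right)} = \frac{55}{72} - \frac{Y^{2}}{4}$ ($U{\left(Y \right)} = - \frac{8}{-9} + \frac{-1 - 2 Y Y}{\left(-4\right) \left(-2\right)} = \left(-8\right) \left(- \frac{1}{9}\right) + \frac{-1 - 2 Y^{2}}{8} = \frac{8}{9} + \left(-1 - 2 Y^{2}\right) \frac{1}{8} = \frac{8}{9} - \left(\frac{1}{8} + \frac{Y^{2}}{4}\right) = \frac{55}{72} - \frac{Y^{2}}{4}$)
$G{\left(D \right)} + U{\left(-1 \right)} \left(-295\right) = 13^{2} + \left(\frac{55}{72} - \frac{\left(-1\right)^{2}}{4}\right) \left(-295\right) = 169 + \left(\frac{55}{72} - \frac{1}{4}\right) \left(-295\right) = 169 + \frac{37}{72} \left(-295\right) = 169 - \frac{10915}{72} = \frac{1253}{72}$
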